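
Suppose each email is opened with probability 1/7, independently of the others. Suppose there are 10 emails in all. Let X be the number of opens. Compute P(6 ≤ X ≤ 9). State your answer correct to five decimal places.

0.00106

X ~ Binomial(10, 0.142857); P(6 ≤ X ≤ 9) = Σ C(10,k) p^k (1−p)^(10−k) over k:
  k=6: C(10,6)·0.142857^6·0.857143^4 = 0.0009635
  k=7: C(10,7)·0.142857^7·0.857143^3 = 0.0000918
  k=8: C(10,8)·0.142857^8·0.857143^2 = 0.0000057
  k=9: C(10,9)·0.142857^9·0.857143^1 = 0.0000002
Total = 0.0010612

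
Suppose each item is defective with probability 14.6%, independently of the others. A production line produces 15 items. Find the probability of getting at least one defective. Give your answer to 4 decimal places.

0.9063

P(at least one) = 1 − P(none) = 1 − (1 − 0.146)^15
= 1 − 0.093728 = 0.906272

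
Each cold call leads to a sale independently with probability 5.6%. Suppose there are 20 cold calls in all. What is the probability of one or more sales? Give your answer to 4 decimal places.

P(at least one) = 1 − P(none) = 1 − (1 − 0.056)^20
= 1 − 0.315820 = 0.684180

0.6842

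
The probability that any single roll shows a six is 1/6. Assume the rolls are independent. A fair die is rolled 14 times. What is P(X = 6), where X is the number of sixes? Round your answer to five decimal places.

X ~ Binomial(n=14, p=0.166667).
P(X=6) = C(14,6) · p^6 · (1−p)^8
= 3003 · 2.1433e-05 · 0.23257 = 0.0149692

0.01497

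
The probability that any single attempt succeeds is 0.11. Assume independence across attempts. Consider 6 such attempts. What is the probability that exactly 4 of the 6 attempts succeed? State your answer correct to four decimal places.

X ~ Binomial(n=6, p=0.11).
P(X=4) = C(6,4) · p^4 · (1−p)^2
= 15 · 0.00014641 · 0.7921 = 0.001740

0.0017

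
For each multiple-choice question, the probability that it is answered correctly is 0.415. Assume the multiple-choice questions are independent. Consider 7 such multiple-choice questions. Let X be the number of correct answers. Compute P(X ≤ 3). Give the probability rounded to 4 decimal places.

0.6807

X ~ Binomial(7, 0.415); P(X ≤ 3) = Σ C(7,k) p^k (1−p)^(7−k) over k:
  k=0: C(7,0)·0.415^0·0.585^7 = 0.023447
  k=1: C(7,1)·0.415^1·0.585^6 = 0.116434
  k=2: C(7,2)·0.415^2·0.585^5 = 0.247796
  k=3: C(7,3)·0.415^3·0.585^4 = 0.292979
Total = 0.680656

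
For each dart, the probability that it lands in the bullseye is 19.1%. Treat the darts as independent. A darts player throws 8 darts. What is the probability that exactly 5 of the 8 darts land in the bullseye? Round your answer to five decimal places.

0.00754

X ~ Binomial(n=8, p=0.191).
P(X=5) = C(8,5) · p^5 · (1−p)^3
= 56 · 0.00025419 · 0.52948 = 0.0075370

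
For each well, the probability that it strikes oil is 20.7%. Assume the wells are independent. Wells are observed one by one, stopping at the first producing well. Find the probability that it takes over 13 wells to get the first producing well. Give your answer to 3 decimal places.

0.049

Y = number of wells to the first success; geometric, p = 0.207.
P(Y > 13) = P(first 13 all fail) = (1−p)^13 = 0.04904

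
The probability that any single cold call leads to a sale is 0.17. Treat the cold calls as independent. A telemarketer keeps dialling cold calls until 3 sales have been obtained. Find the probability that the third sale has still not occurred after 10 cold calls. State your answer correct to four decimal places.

Needing more than 10 cold calls ⇔ fewer than 3 successes in the first 10. With X ~ Binomial(10, 0.17), P(Y > 10) = P(X ≤ 2).
  k=0: C(10,0)·0.17^0·0.83^10 = 0.155160
  k=1: C(10,1)·0.17^1·0.83^9 = 0.317798
  k=2: C(10,2)·0.17^2·0.83^8 = 0.292911
P(X ≤ 2) = 0.765869

0.7659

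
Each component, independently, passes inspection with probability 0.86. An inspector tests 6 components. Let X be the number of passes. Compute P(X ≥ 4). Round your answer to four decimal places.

0.9605

X ~ Binomial(6, 0.86); P(X ≥ 4) = Σ C(6,k) p^k (1−p)^(6−k) over k:
  k=4: C(6,4)·0.86^4·0.14^2 = 0.160820
  k=5: C(6,5)·0.86^5·0.14^1 = 0.395159
  k=6: C(6,6)·0.86^6·0.14^0 = 0.404567
Total = 0.960546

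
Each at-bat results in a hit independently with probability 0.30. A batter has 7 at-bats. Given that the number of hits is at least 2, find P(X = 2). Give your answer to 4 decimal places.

X ~ Binomial(7, 0.30). Want P(X=2 | X≥2) = P(X=2) / P(X≥2).
P(X=2) = C(7,2)·0.30^2·0.70^5 = 0.317652
P(X≥2) = 1 − 0.082354 − 0.247063 = 0.670583
Ratio = 0.317652 / 0.670583 = 0.473696

0.4737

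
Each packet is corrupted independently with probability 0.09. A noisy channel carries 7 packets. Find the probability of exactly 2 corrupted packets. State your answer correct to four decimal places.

0.1061

X ~ Binomial(n=7, p=0.09).
P(X=2) = C(7,2) · p^2 · (1−p)^5
= 21 · 0.0081 · 0.62403 = 0.106148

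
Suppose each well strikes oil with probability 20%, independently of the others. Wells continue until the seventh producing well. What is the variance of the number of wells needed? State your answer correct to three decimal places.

140.000

Y = total wells until the seventh success; negative binomial with r=7, p=0.20.
Var(Y) = r(1−p)/p² = 7·0.80 / 0.20² = 140.00000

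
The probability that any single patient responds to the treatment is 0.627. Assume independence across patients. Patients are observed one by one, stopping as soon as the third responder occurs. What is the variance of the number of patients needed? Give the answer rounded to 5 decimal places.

2.84639

Y = total patients until the third success; negative binomial with r=3, p=0.627.
Var(Y) = r(1−p)/p² = 3·0.373 / 0.627² = 2.8463939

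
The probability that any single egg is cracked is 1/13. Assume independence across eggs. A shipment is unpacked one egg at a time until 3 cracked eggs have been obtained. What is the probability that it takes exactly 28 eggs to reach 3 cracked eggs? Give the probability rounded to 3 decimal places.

0.022

Y = trial on which the third success occurs; negative binomial, r=3, p=0.076923.
P(Y=28) = C(27,2) · p^3 · (1−p)^25
= 351 · 0.00045517 · 0.13519 = 0.02160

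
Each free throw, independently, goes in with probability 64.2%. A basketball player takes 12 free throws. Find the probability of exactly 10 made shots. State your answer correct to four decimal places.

0.1006

X ~ Binomial(n=12, p=0.642).
P(X=10) = C(12,10) · p^10 · (1−p)^2
= 66 · 0.011895 · 0.12816 = 0.100614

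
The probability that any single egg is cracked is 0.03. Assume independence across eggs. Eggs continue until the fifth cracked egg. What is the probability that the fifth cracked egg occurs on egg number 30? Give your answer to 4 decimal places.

0.0003

Y = trial on which the fifth success occurs; negative binomial, r=5, p=0.03.
P(Y=30) = C(29,4) · p^5 · (1−p)^25
= 23751 · 2.43e-08 · 0.46697 = 0.000270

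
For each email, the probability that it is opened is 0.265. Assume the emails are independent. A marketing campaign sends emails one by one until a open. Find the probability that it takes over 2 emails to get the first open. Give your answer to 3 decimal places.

0.540

Y = number of emails to the first success; geometric, p = 0.265.
P(Y > 2) = P(first 2 all fail) = (1−p)^2 = 0.54022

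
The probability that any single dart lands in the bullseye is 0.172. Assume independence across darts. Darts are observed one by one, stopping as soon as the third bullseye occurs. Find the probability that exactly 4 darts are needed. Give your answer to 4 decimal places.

0.0126

Y = trial on which the third success occurs; negative binomial, r=3, p=0.172.
P(Y=4) = C(3,2) · p^3 · (1−p)^1
= 3 · 0.0050884 · 0.828 = 0.012640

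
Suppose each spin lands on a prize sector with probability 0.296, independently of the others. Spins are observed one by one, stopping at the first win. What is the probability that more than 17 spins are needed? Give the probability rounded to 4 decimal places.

0.0026

Y = number of spins to the first success; geometric, p = 0.296.
P(Y > 17) = P(first 17 all fail) = (1−p)^17 = 0.002563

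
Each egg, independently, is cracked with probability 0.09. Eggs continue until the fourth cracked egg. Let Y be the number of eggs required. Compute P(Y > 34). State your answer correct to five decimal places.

0.63331

Needing more than 34 eggs ⇔ fewer than 4 successes in the first 34. With X ~ Binomial(34, 0.09), P(Y > 34) = P(X ≤ 3).
  k=0: C(34,0)·0.09^0·0.91^34 = 0.0404956
  k=1: C(34,1)·0.09^1·0.91^33 = 0.1361719
  k=2: C(34,2)·0.09^2·0.91^32 = 0.2222145
  k=3: C(34,3)·0.09^3·0.91^31 = 0.2344241
P(X ≤ 3) = 0.6333060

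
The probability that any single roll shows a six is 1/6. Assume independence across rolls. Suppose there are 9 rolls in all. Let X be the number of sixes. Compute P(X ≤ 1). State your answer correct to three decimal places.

X ~ Binomial(9, 0.166667); P(X ≤ 1) = Σ C(9,k) p^k (1−p)^(9−k) over k:
  k=0: C(9,0)·0.166667^0·0.833333^9 = 0.19381
  k=1: C(9,1)·0.166667^1·0.833333^8 = 0.34885
Total = 0.54266

0.543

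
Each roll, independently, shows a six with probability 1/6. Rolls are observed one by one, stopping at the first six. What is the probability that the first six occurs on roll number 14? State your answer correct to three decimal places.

0.016

Geometric (trials to first success), p = 0.166667.
P(Y = 14) = (1−p)^13 · p = 0.093464 · 0.166667 = 0.01558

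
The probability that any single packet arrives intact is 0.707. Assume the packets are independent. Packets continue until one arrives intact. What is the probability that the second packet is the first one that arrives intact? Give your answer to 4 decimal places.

Geometric (trials to first success), p = 0.707.
P(Y = 2) = (1−p)^1 · p = 0.293 · 0.707 = 0.207151

0.2072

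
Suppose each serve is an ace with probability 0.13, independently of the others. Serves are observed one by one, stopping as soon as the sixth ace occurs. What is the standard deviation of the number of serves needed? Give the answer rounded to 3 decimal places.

17.575

Y = total serves until the sixth success; negative binomial with r=6, p=0.13.
SD(Y) = √[r(1−p)/p²] = √(308.87574) = 17.57486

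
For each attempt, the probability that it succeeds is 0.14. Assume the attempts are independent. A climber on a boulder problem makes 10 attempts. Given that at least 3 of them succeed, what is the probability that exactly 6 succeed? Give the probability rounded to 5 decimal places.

X ~ Binomial(10, 0.14). Want P(X=6 | X≥3) = P(X=6) / P(X≥3).
P(X=6) = C(10,6)·0.14^6·0.86^4 = 0.0008649
P(X≥3) = 1 − 0.2213016 − 0.3602584 − 0.2639102 = 0.1545298
Ratio = 0.0008649 / 0.1545298 = 0.0055972

0.00560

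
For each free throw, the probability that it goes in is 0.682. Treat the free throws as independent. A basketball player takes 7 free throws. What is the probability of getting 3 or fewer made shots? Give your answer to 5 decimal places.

0.15056

X ~ Binomial(7, 0.682); P(X ≤ 3) = Σ C(7,k) p^k (1−p)^(7−k) over k:
  k=0: C(7,0)·0.682^0·0.318^7 = 0.0003288
  k=1: C(7,1)·0.682^1·0.318^6 = 0.0049368
  k=2: C(7,2)·0.682^2·0.318^5 = 0.0317632
  k=3: C(7,3)·0.682^3·0.318^4 = 0.1135350
Total = 0.1505638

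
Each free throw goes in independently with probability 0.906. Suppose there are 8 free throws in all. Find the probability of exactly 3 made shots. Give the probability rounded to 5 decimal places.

X ~ Binomial(n=8, p=0.906).
P(X=3) = C(8,3) · p^3 · (1−p)^5
= 56 · 0.74368 · 7.339e-06 = 0.0003056

0.00031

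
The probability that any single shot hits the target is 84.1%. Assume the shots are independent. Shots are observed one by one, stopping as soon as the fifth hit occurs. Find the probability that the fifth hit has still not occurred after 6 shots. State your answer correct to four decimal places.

0.2448

Needing more than 6 shots ⇔ fewer than 5 successes in the first 6. With X ~ Binomial(6, 0.841), P(Y > 6) = P(X ≤ 4).
  k=0: C(6,0)·0.841^0·0.159^6 = 0.000016
  k=1: C(6,1)·0.841^1·0.159^5 = 0.000513
  k=2: C(6,2)·0.841^2·0.159^4 = 0.006781
  k=3: C(6,3)·0.841^3·0.159^3 = 0.047820
  k=4: C(6,4)·0.841^4·0.159^2 = 0.189701
P(X ≤ 4) = 0.244831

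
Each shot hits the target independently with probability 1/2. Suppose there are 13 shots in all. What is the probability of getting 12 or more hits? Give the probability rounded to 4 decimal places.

X ~ Binomial(13, 0.50); P(X ≥ 12) = Σ C(13,k) p^k (1−p)^(13−k) over k:
  k=12: C(13,12)·0.50^12·0.50^1 = 0.001587
  k=13: C(13,13)·0.50^13·0.50^0 = 0.000122
Total = 0.001709

0.0017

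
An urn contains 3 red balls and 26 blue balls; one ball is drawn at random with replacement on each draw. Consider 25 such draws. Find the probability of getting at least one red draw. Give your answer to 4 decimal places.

P(at least one) = 1 − P(none) = 1 − (1 − 0.103448)^25
= 1 − 0.065220 = 0.934780

0.9348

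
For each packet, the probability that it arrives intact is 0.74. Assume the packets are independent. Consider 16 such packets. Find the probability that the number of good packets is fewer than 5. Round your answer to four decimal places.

X ~ Binomial(16, 0.74); P(X ≤ 4) = Σ C(16,k) p^k (1−p)^(16−k) over k:
  k=0: C(16,0)·0.74^0·0.26^16 = 0.000000
  k=1: C(16,1)·0.74^1·0.26^15 = 0.000000
  k=2: C(16,2)·0.74^2·0.26^14 = 0.000000
  k=3: C(16,3)·0.74^3·0.26^13 = 0.000006
  k=4: C(16,4)·0.74^4·0.26^12 = 0.000052
Total = 0.000058

0.0001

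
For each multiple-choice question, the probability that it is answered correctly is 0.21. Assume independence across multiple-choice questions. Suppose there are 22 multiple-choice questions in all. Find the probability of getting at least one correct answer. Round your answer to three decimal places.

P(at least one) = 1 − P(none) = 1 − (1 − 0.21)^22
= 1 − 0.00559 = 0.99441

0.994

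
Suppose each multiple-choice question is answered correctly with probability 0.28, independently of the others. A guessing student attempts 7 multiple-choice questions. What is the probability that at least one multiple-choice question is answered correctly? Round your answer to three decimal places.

0.900

P(at least one) = 1 − P(none) = 1 − (1 − 0.28)^7
= 1 − 0.10031 = 0.89969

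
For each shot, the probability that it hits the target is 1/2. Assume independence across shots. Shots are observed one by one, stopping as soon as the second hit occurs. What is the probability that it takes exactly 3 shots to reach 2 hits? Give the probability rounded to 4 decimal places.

0.2500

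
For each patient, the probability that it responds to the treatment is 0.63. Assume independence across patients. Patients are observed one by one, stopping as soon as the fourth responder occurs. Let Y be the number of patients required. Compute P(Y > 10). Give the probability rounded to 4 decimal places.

0.0356

Needing more than 10 patients ⇔ fewer than 4 successes in the first 10. With X ~ Binomial(10, 0.63), P(Y > 10) = P(X ≤ 3).
  k=0: C(10,0)·0.63^0·0.37^10 = 0.000048
  k=1: C(10,1)·0.63^1·0.37^9 = 0.000819
  k=2: C(10,2)·0.63^2·0.37^8 = 0.006273
  k=3: C(10,3)·0.63^3·0.37^7 = 0.028485
P(X ≤ 3) = 0.035625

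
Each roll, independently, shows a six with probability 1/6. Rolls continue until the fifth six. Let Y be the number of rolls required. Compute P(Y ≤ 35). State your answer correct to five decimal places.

0.71568

Finishing within 35 rolls ⇔ at least 5 successes in the first 35. With X ~ Binomial(35, 0.166667), P(Y ≤ 35) = 1 − P(X ≤ 4).
  k=0: C(35,0)·0.166667^0·0.833333^35 = 0.0016930
  k=1: C(35,1)·0.166667^1·0.833333^34 = 0.0118510
  k=2: C(35,2)·0.166667^2·0.833333^33 = 0.0402933
  k=3: C(35,3)·0.166667^3·0.833333^32 = 0.0886454
  k=4: C(35,4)·0.166667^4·0.833333^31 = 0.1418326
1 − 0.2843153 = 0.7156847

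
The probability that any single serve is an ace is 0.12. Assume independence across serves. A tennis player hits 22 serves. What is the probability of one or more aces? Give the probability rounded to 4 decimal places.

P(at least one) = 1 − P(none) = 1 − (1 − 0.12)^22
= 1 − 0.060065 = 0.939935

0.9399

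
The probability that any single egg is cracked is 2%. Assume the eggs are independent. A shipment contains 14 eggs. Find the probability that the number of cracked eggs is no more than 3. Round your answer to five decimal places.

X ~ Binomial(14, 0.02); P(X ≤ 3) = Σ C(14,k) p^k (1−p)^(14−k) over k:
  k=0: C(14,0)·0.02^0·0.98^14 = 0.7536419
  k=1: C(14,1)·0.02^1·0.98^13 = 0.2153263
  k=2: C(14,2)·0.02^2·0.98^12 = 0.0285637
  k=3: C(14,3)·0.02^3·0.98^11 = 0.0023317
Total = 0.9998636

0.99986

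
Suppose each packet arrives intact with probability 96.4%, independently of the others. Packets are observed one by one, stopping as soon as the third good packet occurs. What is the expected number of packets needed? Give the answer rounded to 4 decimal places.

3.1120

Y = total packets until the third success; negative binomial with r=3, p=0.964.
E[Y] = r / p = 3 / 0.964 = 3.112033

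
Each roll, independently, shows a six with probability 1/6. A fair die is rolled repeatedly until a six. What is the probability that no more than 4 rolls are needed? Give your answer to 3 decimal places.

0.518

Y = number of rolls to the first success; geometric, p = 0.166667.
P(Y ≤ 4) = 1 − (1−p)^4 = 1 − 0.48225 = 0.51775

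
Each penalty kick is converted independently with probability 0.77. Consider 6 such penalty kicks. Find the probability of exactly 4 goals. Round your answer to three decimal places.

0.279

X ~ Binomial(n=6, p=0.77).
P(X=4) = C(6,4) · p^4 · (1−p)^2
= 15 · 0.35153 · 0.0529 = 0.27894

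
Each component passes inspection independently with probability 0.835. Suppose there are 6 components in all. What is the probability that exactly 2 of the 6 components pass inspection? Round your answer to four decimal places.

X ~ Binomial(n=6, p=0.835).
P(X=2) = C(6,2) · p^2 · (1−p)^4
= 15 · 0.69722 · 0.0007412 = 0.007752

0.0078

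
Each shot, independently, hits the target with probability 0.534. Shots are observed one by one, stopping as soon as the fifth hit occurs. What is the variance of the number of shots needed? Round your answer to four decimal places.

8.1710

Y = total shots until the fifth success; negative binomial with r=5, p=0.534.
Var(Y) = r(1−p)/p² = 5·0.466 / 0.534² = 8.170966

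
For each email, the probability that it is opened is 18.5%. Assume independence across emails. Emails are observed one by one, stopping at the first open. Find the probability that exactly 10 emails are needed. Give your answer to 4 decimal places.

0.0293

Geometric (trials to first success), p = 0.185.
P(Y = 10) = (1−p)^9 · p = 0.15864 · 0.185 = 0.029349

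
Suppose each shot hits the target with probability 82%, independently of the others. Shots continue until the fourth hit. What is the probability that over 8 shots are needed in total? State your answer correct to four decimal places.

Needing more than 8 shots ⇔ fewer than 4 successes in the first 8. With X ~ Binomial(8, 0.82), P(Y > 8) = P(X ≤ 3).
  k=0: C(8,0)·0.82^0·0.18^8 = 0.000001
  k=1: C(8,1)·0.82^1·0.18^7 = 0.000040
  k=2: C(8,2)·0.82^2·0.18^6 = 0.000640
  k=3: C(8,3)·0.82^3·0.18^5 = 0.005834
P(X ≤ 3) = 0.006516

0.0065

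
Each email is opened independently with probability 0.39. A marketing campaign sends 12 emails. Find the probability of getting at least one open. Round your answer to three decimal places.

0.997

P(at least one) = 1 − P(none) = 1 − (1 − 0.39)^12
= 1 − 0.00265 = 0.99735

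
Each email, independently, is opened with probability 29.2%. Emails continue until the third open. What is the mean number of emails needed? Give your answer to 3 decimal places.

10.274

Y = total emails until the third success; negative binomial with r=3, p=0.292.
E[Y] = r / p = 3 / 0.292 = 10.27397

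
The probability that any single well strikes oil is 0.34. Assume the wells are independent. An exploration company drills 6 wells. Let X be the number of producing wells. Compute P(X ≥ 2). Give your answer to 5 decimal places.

0.66187

X ~ Binomial(6, 0.34); P(X ≥ 2) = Σ C(6,k) p^k (1−p)^(6−k) over k:
  k=2: C(6,2)·0.34^2·0.66^4 = 0.3290219
  k=3: C(6,3)·0.34^3·0.66^3 = 0.2259949
  k=4: C(6,4)·0.34^4·0.66^2 = 0.0873162
  k=5: C(6,5)·0.34^5·0.66^1 = 0.0179924
  k=6: C(6,6)·0.34^6·0.66^0 = 0.0015448
Total = 0.6618702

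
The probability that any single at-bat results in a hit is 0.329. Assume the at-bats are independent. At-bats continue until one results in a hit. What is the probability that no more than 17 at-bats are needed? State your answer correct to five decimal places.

Y = number of at-bats to the first success; geometric, p = 0.329.
P(Y ≤ 17) = 1 − (1−p)^17 = 1 − 0.0011331 = 0.9988669

0.99887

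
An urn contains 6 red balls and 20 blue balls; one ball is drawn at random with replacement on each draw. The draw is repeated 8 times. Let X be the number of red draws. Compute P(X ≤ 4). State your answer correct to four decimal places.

0.9806

X ~ Binomial(8, 0.230769); P(X ≤ 4) = Σ C(8,k) p^k (1−p)^(8−k) over k:
  k=0: C(8,0)·0.230769^0·0.769231^8 = 0.122589
  k=1: C(8,1)·0.230769^1·0.769231^7 = 0.294215
  k=2: C(8,2)·0.230769^2·0.769231^6 = 0.308925
  k=3: C(8,3)·0.230769^3·0.769231^5 = 0.185355
  k=4: C(8,4)·0.230769^4·0.769231^4 = 0.069508
Total = 0.980593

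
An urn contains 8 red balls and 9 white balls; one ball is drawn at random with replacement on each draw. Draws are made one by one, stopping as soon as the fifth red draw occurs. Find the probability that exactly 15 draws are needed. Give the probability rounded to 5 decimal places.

0.03996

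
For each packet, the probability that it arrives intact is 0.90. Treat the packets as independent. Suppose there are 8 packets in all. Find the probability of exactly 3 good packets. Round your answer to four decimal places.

X ~ Binomial(n=8, p=0.90).
P(X=3) = C(8,3) · p^3 · (1−p)^5
= 56 · 0.729 · 1e-05 = 0.000408

0.0004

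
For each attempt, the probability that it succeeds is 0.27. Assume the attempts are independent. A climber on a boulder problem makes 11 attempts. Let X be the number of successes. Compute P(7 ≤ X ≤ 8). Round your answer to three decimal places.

0.012

X ~ Binomial(11, 0.27); P(7 ≤ X ≤ 8) = Σ C(11,k) p^k (1−p)^(11−k) over k:
  k=7: C(11,7)·0.27^7·0.73^4 = 0.00980
  k=8: C(11,8)·0.27^8·0.73^3 = 0.00181
Total = 0.01162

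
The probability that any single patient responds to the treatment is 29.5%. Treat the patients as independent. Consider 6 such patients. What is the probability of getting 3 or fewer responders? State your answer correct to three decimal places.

X ~ Binomial(6, 0.295); P(X ≤ 3) = Σ C(6,k) p^k (1−p)^(6−k) over k:
  k=0: C(6,0)·0.295^0·0.705^6 = 0.12278
  k=1: C(6,1)·0.295^1·0.705^5 = 0.30826
  k=2: C(6,2)·0.295^2·0.705^4 = 0.32247
  k=3: C(6,3)·0.295^3·0.705^3 = 0.17991
Total = 0.93343

0.933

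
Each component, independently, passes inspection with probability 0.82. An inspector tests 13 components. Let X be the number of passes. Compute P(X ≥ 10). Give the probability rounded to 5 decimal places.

X ~ Binomial(13, 0.82); P(X ≥ 10) = Σ C(13,k) p^k (1−p)^(13−k) over k:
  k=10: C(13,10)·0.82^10·0.18^3 = 0.2292567
  k=11: C(13,11)·0.82^11·0.18^2 = 0.2848341
  k=12: C(13,12)·0.82^12·0.18^1 = 0.2162629
  k=13: C(13,13)·0.82^13·0.18^0 = 0.0757844
Total = 0.8061382

0.80614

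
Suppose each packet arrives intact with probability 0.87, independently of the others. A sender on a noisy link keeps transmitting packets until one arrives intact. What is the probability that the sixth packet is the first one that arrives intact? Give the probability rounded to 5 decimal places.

0.00003

Geometric (trials to first success), p = 0.87.
P(Y = 6) = (1−p)^5 · p = 3.7129e-05 · 0.87 = 0.0000323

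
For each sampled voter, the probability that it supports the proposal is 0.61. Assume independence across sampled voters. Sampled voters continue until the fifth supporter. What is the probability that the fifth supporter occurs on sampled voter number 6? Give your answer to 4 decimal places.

Y = trial on which the fifth success occurs; negative binomial, r=5, p=0.61.
P(Y=6) = C(5,4) · p^5 · (1−p)^1
= 5 · 0.08446 · 0.39 = 0.164696

0.1647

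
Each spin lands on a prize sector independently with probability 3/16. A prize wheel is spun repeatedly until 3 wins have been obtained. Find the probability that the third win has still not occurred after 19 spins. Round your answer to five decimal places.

0.28038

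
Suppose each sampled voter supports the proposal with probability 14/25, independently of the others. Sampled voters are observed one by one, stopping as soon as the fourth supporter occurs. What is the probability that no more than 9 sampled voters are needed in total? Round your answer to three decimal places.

Finishing within 9 sampled voters ⇔ at least 4 successes in the first 9. With X ~ Binomial(9, 0.56), P(Y ≤ 9) = 1 − P(X ≤ 3).
  k=0: C(9,0)·0.56^0·0.44^9 = 0.00062
  k=1: C(9,1)·0.56^1·0.44^8 = 0.00708
  k=2: C(9,2)·0.56^2·0.44^7 = 0.03605
  k=3: C(9,3)·0.56^3·0.44^6 = 0.10704
1 − 0.15079 = 0.84921

0.849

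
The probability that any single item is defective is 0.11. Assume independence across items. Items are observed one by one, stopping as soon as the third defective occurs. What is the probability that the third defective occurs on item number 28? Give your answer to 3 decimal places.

Y = trial on which the third success occurs; negative binomial, r=3, p=0.11.
P(Y=28) = C(27,2) · p^3 · (1−p)^25
= 351 · 0.001331 · 0.054294 = 0.02537

0.025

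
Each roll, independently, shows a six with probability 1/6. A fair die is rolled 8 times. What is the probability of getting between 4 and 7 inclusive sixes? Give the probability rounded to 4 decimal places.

0.0307

X ~ Binomial(8, 0.166667); P(4 ≤ X ≤ 7) = Σ C(8,k) p^k (1−p)^(8−k) over k:
  k=4: C(8,4)·0.166667^4·0.833333^4 = 0.026048
  k=5: C(8,5)·0.166667^5·0.833333^3 = 0.004168
  k=6: C(8,6)·0.166667^6·0.833333^2 = 0.000417
  k=7: C(8,7)·0.166667^7·0.833333^1 = 0.000024
Total = 0.030656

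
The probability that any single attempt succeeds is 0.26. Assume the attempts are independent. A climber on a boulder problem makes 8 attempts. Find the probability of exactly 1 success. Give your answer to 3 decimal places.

0.253

X ~ Binomial(n=8, p=0.26).
P(X=1) = C(8,1) · p^1 · (1−p)^7
= 8 · 0.26 · 0.12151 = 0.25275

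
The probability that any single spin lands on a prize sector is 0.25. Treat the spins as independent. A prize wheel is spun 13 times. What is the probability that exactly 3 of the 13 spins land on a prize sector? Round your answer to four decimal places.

0.2517

X ~ Binomial(n=13, p=0.25).
P(X=3) = C(13,3) · p^3 · (1−p)^10
= 286 · 0.015625 · 0.056314 = 0.251651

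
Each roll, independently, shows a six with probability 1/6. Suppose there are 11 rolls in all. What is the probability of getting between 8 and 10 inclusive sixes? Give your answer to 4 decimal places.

0.0001

X ~ Binomial(11, 0.166667); P(8 ≤ X ≤ 10) = Σ C(11,k) p^k (1−p)^(11−k) over k:
  k=8: C(11,8)·0.166667^8·0.833333^3 = 0.000057
  k=9: C(11,9)·0.166667^9·0.833333^2 = 0.000004
  k=10: C(11,10)·0.166667^10·0.833333^1 = 0.000000
Total = 0.000061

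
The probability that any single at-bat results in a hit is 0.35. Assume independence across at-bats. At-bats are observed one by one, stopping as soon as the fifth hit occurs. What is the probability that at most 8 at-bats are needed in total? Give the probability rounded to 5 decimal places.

Finishing within 8 at-bats ⇔ at least 5 successes in the first 8. With X ~ Binomial(8, 0.35), P(Y ≤ 8) = 1 − P(X ≤ 4).
  k=0: C(8,0)·0.35^0·0.65^8 = 0.0318645
  k=1: C(8,1)·0.35^1·0.65^7 = 0.1372624
  k=2: C(8,2)·0.35^2·0.65^6 = 0.2586868
  k=3: C(8,3)·0.35^3·0.65^5 = 0.2785858
  k=4: C(8,4)·0.35^4·0.65^4 = 0.1875097
1 − 0.8939091 = 0.1060909

0.10609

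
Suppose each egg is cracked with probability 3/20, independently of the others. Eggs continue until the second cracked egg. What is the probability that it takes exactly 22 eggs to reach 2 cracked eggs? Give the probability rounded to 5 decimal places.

Y = trial on which the second success occurs; negative binomial, r=2, p=0.15.
P(Y=22) = C(21,1) · p^2 · (1−p)^20
= 21 · 0.0225 · 0.03876 = 0.0183139

0.01831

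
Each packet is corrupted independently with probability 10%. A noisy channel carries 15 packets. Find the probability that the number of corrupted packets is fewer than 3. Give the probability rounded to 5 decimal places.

0.81594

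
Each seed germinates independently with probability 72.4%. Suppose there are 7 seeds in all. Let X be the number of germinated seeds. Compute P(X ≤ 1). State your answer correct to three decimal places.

0.002

X ~ Binomial(7, 0.724); P(X ≤ 1) = Σ C(7,k) p^k (1−p)^(7−k) over k:
  k=0: C(7,0)·0.724^0·0.276^7 = 0.00012
  k=1: C(7,1)·0.724^1·0.276^6 = 0.00224
Total = 0.00236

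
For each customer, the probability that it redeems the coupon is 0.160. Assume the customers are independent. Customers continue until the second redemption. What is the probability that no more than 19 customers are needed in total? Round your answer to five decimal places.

0.83179

Finishing within 19 customers ⇔ at least 2 successes in the first 19. With X ~ Binomial(19, 0.16), P(Y ≤ 19) = 1 − P(X ≤ 1).
  k=0: C(19,0)·0.16^0·0.84^19 = 0.0364172
  k=1: C(19,1)·0.16^1·0.84^18 = 0.1317955
1 − 0.1682127 = 0.8317873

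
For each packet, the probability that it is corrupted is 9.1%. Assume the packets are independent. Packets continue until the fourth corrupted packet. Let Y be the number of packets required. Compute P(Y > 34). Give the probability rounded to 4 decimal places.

0.6253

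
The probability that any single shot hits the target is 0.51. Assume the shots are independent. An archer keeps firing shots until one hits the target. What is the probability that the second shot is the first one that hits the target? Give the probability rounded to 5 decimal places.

0.24990

Geometric (trials to first success), p = 0.51.
P(Y = 2) = (1−p)^1 · p = 0.49 · 0.51 = 0.2499000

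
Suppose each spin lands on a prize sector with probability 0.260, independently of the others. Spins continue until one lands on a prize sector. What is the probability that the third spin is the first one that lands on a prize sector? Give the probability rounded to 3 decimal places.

Geometric (trials to first success), p = 0.26.
P(Y = 3) = (1−p)^2 · p = 0.5476 · 0.26 = 0.14238

0.142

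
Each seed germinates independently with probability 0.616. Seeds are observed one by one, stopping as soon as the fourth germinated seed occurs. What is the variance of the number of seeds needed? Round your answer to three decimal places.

Y = total seeds until the fourth success; negative binomial with r=4, p=0.616.
Var(Y) = r(1−p)/p² = 4·0.384 / 0.616² = 4.04790

4.048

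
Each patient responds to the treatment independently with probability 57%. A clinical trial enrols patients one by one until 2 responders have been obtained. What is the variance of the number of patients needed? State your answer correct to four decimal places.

2.6470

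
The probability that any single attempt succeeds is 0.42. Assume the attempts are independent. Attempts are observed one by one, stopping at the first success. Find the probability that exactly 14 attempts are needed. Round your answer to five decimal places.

0.00035

Geometric (trials to first success), p = 0.42.
P(Y = 14) = (1−p)^13 · p = 0.00084055 · 0.42 = 0.0003530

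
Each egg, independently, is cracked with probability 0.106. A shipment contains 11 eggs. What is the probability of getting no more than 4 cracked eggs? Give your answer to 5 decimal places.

0.99644

X ~ Binomial(11, 0.106); P(X ≤ 4) = Σ C(11,k) p^k (1−p)^(11−k) over k:
  k=0: C(11,0)·0.106^0·0.894^11 = 0.2915498
  k=1: C(11,1)·0.106^1·0.894^10 = 0.3802540
  k=2: C(11,2)·0.106^2·0.894^9 = 0.2254302
  k=3: C(11,3)·0.106^3·0.894^8 = 0.0801866
  k=4: C(11,4)·0.106^4·0.894^7 = 0.0190152
Total = 0.9964357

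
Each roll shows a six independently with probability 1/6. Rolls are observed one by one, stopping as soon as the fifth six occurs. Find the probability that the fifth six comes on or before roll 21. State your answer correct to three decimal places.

Finishing within 21 rolls ⇔ at least 5 successes in the first 21. With X ~ Binomial(21, 0.166667), P(Y ≤ 21) = 1 − P(X ≤ 4).
  k=0: C(21,0)·0.166667^0·0.833333^21 = 0.02174
  k=1: C(21,1)·0.166667^1·0.833333^20 = 0.09129
  k=2: C(21,2)·0.166667^2·0.833333^19 = 0.18259
  k=3: C(21,3)·0.166667^3·0.833333^18 = 0.23128
  k=4: C(21,4)·0.166667^4·0.833333^17 = 0.20815
1 − 0.73505 = 0.26495

0.265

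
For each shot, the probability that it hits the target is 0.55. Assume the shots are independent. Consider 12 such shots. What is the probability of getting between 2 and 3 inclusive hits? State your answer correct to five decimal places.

X ~ Binomial(12, 0.55); P(2 ≤ X ≤ 3) = Σ C(12,k) p^k (1−p)^(12−k) over k:
  k=2: C(12,2)·0.55^2·0.45^10 = 0.0067982
  k=3: C(12,3)·0.55^3·0.45^9 = 0.0276964
Total = 0.0344946

0.03449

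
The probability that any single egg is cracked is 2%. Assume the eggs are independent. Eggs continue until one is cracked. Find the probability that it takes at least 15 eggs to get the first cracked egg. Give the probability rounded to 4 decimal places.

Y = number of eggs to the first success; geometric, p = 0.02.
P(Y > 14) = P(first 14 all fail) = (1−p)^14 = 0.753642

0.7536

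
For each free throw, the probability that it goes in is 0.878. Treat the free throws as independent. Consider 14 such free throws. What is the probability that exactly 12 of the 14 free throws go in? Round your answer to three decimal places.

0.284

X ~ Binomial(n=14, p=0.878).
P(X=12) = C(14,12) · p^12 · (1−p)^2
= 91 · 0.20986 · 0.014884 = 0.28425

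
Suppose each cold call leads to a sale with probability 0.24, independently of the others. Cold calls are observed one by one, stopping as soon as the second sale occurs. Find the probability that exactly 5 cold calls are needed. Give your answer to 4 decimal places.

0.1011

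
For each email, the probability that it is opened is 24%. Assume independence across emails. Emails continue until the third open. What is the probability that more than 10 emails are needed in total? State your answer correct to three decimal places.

0.556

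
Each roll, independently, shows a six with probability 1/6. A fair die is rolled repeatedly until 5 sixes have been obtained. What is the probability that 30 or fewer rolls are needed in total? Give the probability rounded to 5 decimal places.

Finishing within 30 rolls ⇔ at least 5 successes in the first 30. With X ~ Binomial(30, 0.166667), P(Y ≤ 30) = 1 − P(X ≤ 4).
  k=0: C(30,0)·0.166667^0·0.833333^30 = 0.0042127
  k=1: C(30,1)·0.166667^1·0.833333^29 = 0.0252763
  k=2: C(30,2)·0.166667^2·0.833333^28 = 0.0733013
  k=3: C(30,3)·0.166667^3·0.833333^27 = 0.1368292
  k=4: C(30,4)·0.166667^4·0.833333^26 = 0.1847194
1 − 0.4243389 = 0.5756611

0.57566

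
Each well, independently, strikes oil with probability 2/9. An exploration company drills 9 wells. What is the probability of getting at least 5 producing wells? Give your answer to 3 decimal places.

X ~ Binomial(9, 0.222222); P(X ≥ 5) = Σ C(9,k) p^k (1−p)^(9−k) over k:
  k=5: C(9,5)·0.222222^5·0.777778^4 = 0.02499
  k=6: C(9,6)·0.222222^6·0.777778^3 = 0.00476
  k=7: C(9,7)·0.222222^7·0.777778^2 = 0.00058
  k=8: C(9,8)·0.222222^8·0.777778^1 = 0.00004
  k=9: C(9,9)·0.222222^9·0.777778^0 = 0.00000
Total = 0.03037

0.030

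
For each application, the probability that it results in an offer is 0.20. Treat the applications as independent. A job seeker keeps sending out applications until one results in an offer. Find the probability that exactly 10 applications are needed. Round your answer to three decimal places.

Geometric (trials to first success), p = 0.20.
P(Y = 10) = (1−p)^9 · p = 0.13422 · 0.20 = 0.02684

0.027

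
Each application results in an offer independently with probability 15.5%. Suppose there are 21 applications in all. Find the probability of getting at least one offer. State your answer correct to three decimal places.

P(at least one) = 1 − P(none) = 1 − (1 − 0.155)^21
= 1 − 0.02911 = 0.97089

0.971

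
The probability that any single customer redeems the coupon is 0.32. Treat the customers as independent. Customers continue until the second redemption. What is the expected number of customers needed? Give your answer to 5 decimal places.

6.25000

Y = total customers until the second success; negative binomial with r=2, p=0.32.
E[Y] = r / p = 2 / 0.32 = 6.2500000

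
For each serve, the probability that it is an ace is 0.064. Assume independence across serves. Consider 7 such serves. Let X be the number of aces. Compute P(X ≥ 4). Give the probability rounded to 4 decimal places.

0.0005

X ~ Binomial(7, 0.064); P(X ≥ 4) = Σ C(7,k) p^k (1−p)^(7−k) over k:
  k=4: C(7,4)·0.064^4·0.936^3 = 0.000482
  k=5: C(7,5)·0.064^5·0.936^2 = 0.000020
  k=6: C(7,6)·0.064^6·0.936^1 = 0.000000
  k=7: C(7,7)·0.064^7·0.936^0 = 0.000000
Total = 0.000502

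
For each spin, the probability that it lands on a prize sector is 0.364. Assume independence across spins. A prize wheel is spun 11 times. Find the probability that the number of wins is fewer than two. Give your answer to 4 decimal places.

X ~ Binomial(11, 0.364); P(X ≤ 1) = Σ C(11,k) p^k (1−p)^(11−k) over k:
  k=0: C(11,0)·0.364^0·0.636^11 = 0.006887
  k=1: C(11,1)·0.364^1·0.636^10 = 0.043358
Total = 0.050245

0.0502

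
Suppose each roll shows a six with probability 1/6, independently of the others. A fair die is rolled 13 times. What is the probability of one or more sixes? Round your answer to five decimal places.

0.90654

P(at least one) = 1 − P(none) = 1 − (1 − 0.166667)^13
= 1 − 0.0934639 = 0.9065361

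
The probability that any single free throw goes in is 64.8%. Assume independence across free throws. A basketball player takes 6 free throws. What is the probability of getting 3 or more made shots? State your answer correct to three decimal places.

X ~ Binomial(6, 0.648); P(X ≥ 3) = Σ C(6,k) p^k (1−p)^(6−k) over k:
  k=3: C(6,3)·0.648^3·0.352^3 = 0.23735
  k=4: C(6,4)·0.648^4·0.352^2 = 0.32770
  k=5: C(6,5)·0.648^5·0.352^1 = 0.24131
  k=6: C(6,6)·0.648^6·0.352^0 = 0.07404
Total = 0.88039

0.880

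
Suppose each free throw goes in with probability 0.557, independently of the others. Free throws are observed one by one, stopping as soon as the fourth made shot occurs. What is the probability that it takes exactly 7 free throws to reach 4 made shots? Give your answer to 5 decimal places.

0.16736

Y = trial on which the fourth success occurs; negative binomial, r=4, p=0.557.
P(Y=7) = C(6,3) · p^4 · (1−p)^3
= 20 · 0.096254 · 0.086938 = 0.1673640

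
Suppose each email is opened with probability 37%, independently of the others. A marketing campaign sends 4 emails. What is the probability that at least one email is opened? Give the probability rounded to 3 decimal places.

0.842

P(at least one) = 1 − P(none) = 1 − (1 − 0.37)^4
= 1 − 0.15753 = 0.84247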